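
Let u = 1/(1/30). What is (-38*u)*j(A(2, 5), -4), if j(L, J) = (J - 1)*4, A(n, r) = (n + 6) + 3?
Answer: 22800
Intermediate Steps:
A(n, r) = 9 + n (A(n, r) = (6 + n) + 3 = 9 + n)
u = 30 (u = 1/(1/30) = 30)
j(L, J) = -4 + 4*J (j(L, J) = (-1 + J)*4 = -4 + 4*J)
(-38*u)*j(A(2, 5), -4) = (-38*30)*(-4 + 4*(-4)) = -1140*(-4 - 16) = -1140*(-20) = 22800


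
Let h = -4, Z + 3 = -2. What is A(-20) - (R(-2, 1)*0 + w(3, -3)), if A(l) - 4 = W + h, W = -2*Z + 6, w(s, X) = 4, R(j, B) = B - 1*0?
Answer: 12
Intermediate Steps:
R(j, B) = B (R(j, B) = B + 0 = B)
Z = -5 (Z = -3 - 2 = -5)
W = 16 (W = -2*(-5) + 6 = 10 + 6 = 16)
A(l) = 16 (A(l) = 4 + (16 - 4) = 4 + 12 = 16)
A(-20) - (R(-2, 1)*0 + w(3, -3)) = 16 - (1*0 + 4) = 16 - (0 + 4) = 16 - 1*4 = 16 - 4 = 12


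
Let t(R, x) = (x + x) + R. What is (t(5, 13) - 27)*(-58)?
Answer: -232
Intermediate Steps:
t(R, x) = R + 2*x (t(R, x) = 2*x + R = R + 2*x)
(t(5, 13) - 27)*(-58) = ((5 + 2*13) - 27)*(-58) = ((5 + 26) - 27)*(-58) = (31 - 27)*(-58) = 4*(-58) = -232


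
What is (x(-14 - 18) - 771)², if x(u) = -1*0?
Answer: 594441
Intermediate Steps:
x(u) = 0
(x(-14 - 18) - 771)² = (0 - 771)² = (-771)² = 594441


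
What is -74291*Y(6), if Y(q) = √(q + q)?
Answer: -148582*√3 ≈ -2.5735e+5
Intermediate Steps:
Y(q) = √2*√q (Y(q) = √(2*q) = √2*√q)
-74291*Y(6) = -74291*√2*√6 = -148582*√3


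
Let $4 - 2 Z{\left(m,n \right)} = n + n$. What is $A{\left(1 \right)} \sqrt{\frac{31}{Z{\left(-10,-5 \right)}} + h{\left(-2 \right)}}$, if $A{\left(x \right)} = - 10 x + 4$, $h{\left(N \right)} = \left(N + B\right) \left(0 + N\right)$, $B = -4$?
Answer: $- \frac{6 \sqrt{805}}{7} \approx -24.319$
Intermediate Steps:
$Z{\left(m,n \right)} = 2 - n$ ($Z{\left(m,n \right)} = 2 - \frac{n + n}{2} = 2 - \frac{2 n}{2} = 2 - n$)
$h{\left(N \right)} = N \left(-4 + N\right)$ ($h{\left(N \right)} = \left(N - 4\right) \left(0 + N\right) = \left(-4 + N\right) N = N \left(-4 + N\right)$)
$A{\left(x \right)} = 4 - 10 x$
$A{\left(1 \right)} \sqrt{\frac{31}{Z{\left(-10,-5 \right)}} + h{\left(-2 \right)}} = \left(4 - 10\right) \sqrt{\frac{31}{2 - -5} - 2 \left(-4 - 2\right)} = \left(4 - 10\right) \sqrt{\frac{31}{2 + 5} - -12} = - 6 \sqrt{\frac{31}{7} + 12} = - 6 \sqrt{\frac{115}{7}} = - 6 \frac{\sqrt{805}}{7} = - \frac{6 \sqrt{805}}{7}$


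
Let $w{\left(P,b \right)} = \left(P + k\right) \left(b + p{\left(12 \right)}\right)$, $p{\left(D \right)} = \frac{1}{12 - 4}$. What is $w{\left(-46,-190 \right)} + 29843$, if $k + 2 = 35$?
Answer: $\frac{258491}{8} \approx 32311.0$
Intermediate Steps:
$k = 33$ ($k = -2 + 35 = 33$)
$p{\left(D \right)} = \frac{1}{8}$
$w{\left(P,b \right)} = \left(33 + P\right) \left(\frac{1}{8} + b\right)$ ($w{\left(P,b \right)} = \left(P + 33\right) \left(b + \frac{1}{8}\right) = \left(33 + P\right) \left(\frac{1}{8} + b\right)$)
$w{\left(-46,-190 \right)} + 29843 = \left(\frac{33}{8} + 33 \left(-190\right) + \frac{1}{8} \left(-46\right) - -8740\right) + 29843 = \left(\frac{33}{8} - 6270 - \frac{23}{4} + 8740\right) + 29843 = \frac{19747}{8} + 29843 = \frac{258491}{8}$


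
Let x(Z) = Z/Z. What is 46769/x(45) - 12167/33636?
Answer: 1573109917/33636 ≈ 46769.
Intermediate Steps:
x(Z) = 1
46769/x(45) - 12167/33636 = 46769/1 - 12167/33636 = 46769*1 - 12167*1/33636 = 46769 - 12167/33636 = 1573109917/33636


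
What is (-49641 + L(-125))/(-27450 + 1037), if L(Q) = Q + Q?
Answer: 49891/26413 ≈ 1.8889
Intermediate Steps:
L(Q) = 2*Q
(-49641 + L(-125))/(-27450 + 1037) = (-49641 + 2*(-125))/(-27450 + 1037) = (-49641 - 250)/(-26413) = -49891*(-1/26413) = 49891/26413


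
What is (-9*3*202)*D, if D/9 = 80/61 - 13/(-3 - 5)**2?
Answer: -106197561/1952 ≈ -54405.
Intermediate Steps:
D = 38943/3904 (D = 9*(80/61 - 13/(-3 - 5)**2) = 9*(80*(1/61) - 13/((-8)**2)) = 9*(80/61 - 13/64) = 9*(4327/3904) = 38943/3904 ≈ 9.9752)
(-9*3*202)*D = (-9*3*202)*(38943/3904) = -27*202*(38943/3904) = -5454*38943/3904 = -106197561/1952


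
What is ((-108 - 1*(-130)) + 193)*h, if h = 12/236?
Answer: 645/59 ≈ 10.932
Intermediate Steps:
h = 3/59 (h = 12*(1/236) = 3/59 ≈ 0.050847)
((-108 - 1*(-130)) + 193)*h = ((-108 - 1*(-130)) + 193)*(3/59) = ((-108 + 130) + 193)*(3/59) = (22 + 193)*(3/59) = 215*(3/59) = 645/59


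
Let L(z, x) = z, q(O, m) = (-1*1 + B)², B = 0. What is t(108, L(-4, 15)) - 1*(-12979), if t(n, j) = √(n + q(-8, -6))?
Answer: 12979 + √109 ≈ 12989.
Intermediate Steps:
q(O, m) = 1 (q(O, m) = (-1*1 + 0)² = (-1 + 0)² = (-1)² = 1)
t(n, j) = √(1 + n) (t(n, j) = √(n + 1) = √(1 + n))
t(108, L(-4, 15)) - 1*(-12979) = √(1 + 108) - 1*(-12979) = √109 + 12979 = 12979 + √109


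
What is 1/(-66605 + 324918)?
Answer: 1/258313 ≈ 3.8713e-6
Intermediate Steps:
1/(-66605 + 324918) = 1/258313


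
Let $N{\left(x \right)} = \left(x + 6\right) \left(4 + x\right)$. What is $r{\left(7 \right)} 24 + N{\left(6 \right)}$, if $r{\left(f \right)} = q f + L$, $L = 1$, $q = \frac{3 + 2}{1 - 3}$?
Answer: $-276$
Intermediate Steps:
$q = - \frac{5}{2}$ ($q = \frac{5}{-2} = 5 \left(- \frac{1}{2}\right) = - \frac{5}{2} \approx -2.5$)
$r{\left(f \right)} = 1 - \frac{5 f}{2}$ ($r{\left(f \right)} = - \frac{5 f}{2} + 1 = 1 - \frac{5 f}{2}$)
$N{\left(x \right)} = \left(4 + x\right) \left(6 + x\right)$ ($N{\left(x \right)} = \left(6 + x\right) \left(4 + x\right) = \left(4 + x\right) \left(6 + x\right)$)
$r{\left(7 \right)} 24 + N{\left(6 \right)} = \left(1 - \frac{35}{2}\right) 24 + \left(24 + 6^{2} + 10 \cdot 6\right) = \left(1 - \frac{35}{2}\right) 24 + \left(24 + 36 + 60\right) = \left(- \frac{33}{2}\right) 24 + 120 = -396 + 120 = -276$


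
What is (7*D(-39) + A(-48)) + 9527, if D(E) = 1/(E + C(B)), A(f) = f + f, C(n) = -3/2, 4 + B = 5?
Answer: 763897/81 ≈ 9430.8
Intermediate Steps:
B = 1 (B = -4 + 5 = 1)
C(n) = -3/2 (C(n) = -3*½ = -3/2)
A(f) = 2*f
D(E) = 1/(-3/2 + E) (D(E) = 1/(E - 3/2) = 1/(-3/2 + E))
(7*D(-39) + A(-48)) + 9527 = (7*(2/(-3 + 2*(-39))) + 2*(-48)) + 9527 = (7*(2/(-3 - 78)) - 96) + 9527 = (7*(2/(-81)) - 96) + 9527 = (7*(2*(-1/81)) - 96) + 9527 = (7*(-2/81) - 96) + 9527 = (-14/81 - 96) + 9527 = -7790/81 + 9527 = 763897/81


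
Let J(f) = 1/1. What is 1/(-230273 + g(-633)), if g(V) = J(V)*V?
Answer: -1/230906 ≈ -4.3308e-6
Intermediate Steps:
J(f) = 1
g(V) = V (g(V) = 1*V = V)
1/(-230273 + g(-633)) = 1/(-230273 - 633) = 1/(-230906) = -1/230906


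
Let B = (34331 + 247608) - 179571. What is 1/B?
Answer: 1/102368 ≈ 9.7687e-6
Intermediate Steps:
B = 102368 (B = 281939 - 179571 = 102368)
1/B = 1/102368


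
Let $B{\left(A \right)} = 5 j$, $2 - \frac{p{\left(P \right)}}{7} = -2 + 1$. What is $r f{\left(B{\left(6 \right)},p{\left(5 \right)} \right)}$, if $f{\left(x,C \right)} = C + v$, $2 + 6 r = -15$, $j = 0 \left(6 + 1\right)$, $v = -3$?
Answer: $-51$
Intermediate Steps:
$j = 0$ ($j = 0 \cdot 7 = 0$)
$p{\left(P \right)} = 21$ ($p{\left(P \right)} = 14 - 7 \left(-2 + 1\right) = 14 - -7 = 14 + 7 = 21$)
$r = - \frac{17}{6}$ ($r = - \frac{1}{3} + \frac{1}{6} \left(-15\right) = - \frac{1}{3} - \frac{5}{2} = - \frac{17}{6} \approx -2.8333$)
$B{\left(A \right)} = 0$ ($B{\left(A \right)} = 5 \cdot 0 = 0$)
$f{\left(x,C \right)} = -3 + C$ ($f{\left(x,C \right)} = C - 3 = -3 + C$)
$r f{\left(B{\left(6 \right)},p{\left(5 \right)} \right)} = - \frac{17 \left(-3 + 21\right)}{6} = \left(- \frac{17}{6}\right) 18 = -51$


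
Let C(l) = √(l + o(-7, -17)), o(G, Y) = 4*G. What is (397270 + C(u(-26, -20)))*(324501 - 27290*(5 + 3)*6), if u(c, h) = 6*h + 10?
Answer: -391477406130 - 985419*I*√138 ≈ -3.9148e+11 - 1.1576e+7*I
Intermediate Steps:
u(c, h) = 10 + 6*h
C(l) = √(-28 + l) (C(l) = √(l + 4*(-7)) = √(l - 28) = √(-28 + l))
(397270 + C(u(-26, -20)))*(324501 - 27290*(5 + 3)*6) = (397270 + √(-28 + (10 + 6*(-20))))*(324501 - 27290*(5 + 3)*6) = (397270 + √(-28 + (10 - 120)))*(324501 - 218320*6) = (397270 + √(-28 - 110))*(324501 - 27290*48) = (397270 + √(-138))*(324501 - 1309920) = (397270 + I*√138)*(-985419) = -391477406130 - 985419*I*√138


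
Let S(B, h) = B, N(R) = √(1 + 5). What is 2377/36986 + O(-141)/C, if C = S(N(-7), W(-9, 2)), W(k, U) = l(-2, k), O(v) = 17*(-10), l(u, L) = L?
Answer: 2377/36986 - 85*√6/3 ≈ -69.338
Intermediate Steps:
O(v) = -170
N(R) = √6
W(k, U) = k
C = √6 ≈ 2.4495
2377/36986 + O(-141)/C = 2377/36986 - 170*√6/6 = 2377*(1/36986) - 85*√6/3 = 2377/36986 - 85*√6/3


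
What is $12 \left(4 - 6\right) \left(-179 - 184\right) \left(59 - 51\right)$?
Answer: $69696$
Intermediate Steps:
$12 \left(4 - 6\right) \left(-179 - 184\right) \left(59 - 51\right) = 12 \left(4 - 6\right) \left(\left(-363\right) 8\right) = 12 \left(-2\right) \left(-2904\right) = \left(-24\right) \left(-2904\right) = 69696$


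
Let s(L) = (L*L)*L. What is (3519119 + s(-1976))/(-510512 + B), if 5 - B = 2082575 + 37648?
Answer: 2570641019/876910 ≈ 2931.5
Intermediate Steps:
s(L) = L**3 (s(L) = L**2*L = L**3)
B = -2120218 (B = 5 - (2082575 + 37648) = 5 - 1*2120223 = 5 - 2120223 = -2120218)
(3519119 + s(-1976))/(-510512 + B) = (3519119 + (-1976)**3)/(-510512 - 2120218) = (3519119 - 7715442176)/(-2630730) = -7711923057*(-1/2630730) = 2570641019/876910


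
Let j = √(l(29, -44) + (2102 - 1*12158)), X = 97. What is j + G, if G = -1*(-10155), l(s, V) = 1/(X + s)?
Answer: 10155 + I*√17738770/42 ≈ 10155.0 + 100.28*I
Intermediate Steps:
l(s, V) = 1/(97 + s)
j = I*√17738770/42 (j = √(1/(97 + 29) + (2102 - 1*12158)) = √(1/126 + (2102 - 12158)) = √(1/126 - 10056) = √(-1267055/126) = I*√17738770/42 ≈ 100.28*I)
G = 10155
j + G = I*√17738770/42 + 10155 = 10155 + I*√17738770/42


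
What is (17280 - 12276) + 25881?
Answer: 30885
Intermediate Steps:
(17280 - 12276) + 25881 = 5004 + 25881 = 30885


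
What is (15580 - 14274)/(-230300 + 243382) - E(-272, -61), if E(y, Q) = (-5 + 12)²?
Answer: -319856/6541 ≈ -48.900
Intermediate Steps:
E(y, Q) = 49 (E(y, Q) = 7² = 49)
(15580 - 14274)/(-230300 + 243382) - E(-272, -61) = (15580 - 14274)/(-230300 + 243382) - 1*49 = 1306/13082 - 49 = 1306*(1/13082) - 49 = 653/6541 - 49 = -319856/6541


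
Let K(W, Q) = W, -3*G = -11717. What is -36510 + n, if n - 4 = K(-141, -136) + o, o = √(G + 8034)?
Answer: -36647 + 7*√2193/3 ≈ -36538.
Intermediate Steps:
G = 11717/3 (G = -⅓*(-11717) = 11717/3 ≈ 3905.7)
o = 7*√2193/3 (o = √(11717/3 + 8034) = √(35819/3) = 7*√2193/3 ≈ 109.27)
n = -137 + 7*√2193/3 (n = 4 + (-141 + 7*√2193/3) = -137 + 7*√2193/3 ≈ -27.731)
-36510 + n = -36510 + (-137 + 7*√2193/3) = -36647 + 7*√2193/3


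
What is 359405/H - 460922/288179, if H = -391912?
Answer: -284213836359/112940808248 ≈ -2.5165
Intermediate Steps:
359405/H - 460922/288179 = 359405/(-391912) - 460922/288179 = 359405*(-1/391912) - 460922*1/288179 = -359405/391912 - 460922/288179 = -284213836359/112940808248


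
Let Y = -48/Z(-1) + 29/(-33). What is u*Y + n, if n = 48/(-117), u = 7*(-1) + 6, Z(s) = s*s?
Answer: 6931/143 ≈ 48.469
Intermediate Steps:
Z(s) = s²
u = -1 (u = -7 + 6 = -1)
Y = -1613/33 (Y = -48/((-1)²) + 29/(-33) = -48/1 + 29*(-1/33) = -48*1 - 29/33 = -48 - 29/33 = -1613/33 ≈ -48.879)
n = -16/39 (n = 48*(-1/117) = -16/39 ≈ -0.41026)
u*Y + n = -1*(-1613/33) - 16/39 = 1613/33 - 16/39 = 6931/143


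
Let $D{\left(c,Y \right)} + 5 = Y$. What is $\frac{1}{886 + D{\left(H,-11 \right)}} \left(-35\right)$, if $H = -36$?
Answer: $- \frac{7}{174} \approx -0.04023$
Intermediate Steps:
$D{\left(c,Y \right)} = -5 + Y$
$\frac{1}{886 + D{\left(H,-11 \right)}} \left(-35\right) = \frac{1}{886 - 16} \left(-35\right) = \frac{1}{870} \left(-35\right) = - \frac{7}{174}$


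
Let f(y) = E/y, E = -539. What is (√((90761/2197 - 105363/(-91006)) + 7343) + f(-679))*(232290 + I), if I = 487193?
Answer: 55400191/97 + 719483*√1746994535675740234/15380014 ≈ 6.2403e+7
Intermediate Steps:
f(y) = -539/y
(√((90761/2197 - 105363/(-91006)) + 7343) + f(-679))*(232290 + I) = (√((90761/2197 - 105363/(-91006)) + 7343) - 539/(-679))*(232290 + 487193) = (√((90761*(1/2197) - 105363*(-1/91006)) + 7343) - 539*(-1/679))*719483 = (√((90761/2197 + 105363/91006) + 7343) + 77/97)*719483 = (√(8491278077/199940182 + 7343) + 77/97)*719483 = (√(1476652034503/199940182) + 77/97)*719483 = (√1746994535675740234/15380014 + 77/97)*719483 = (77/97 + √1746994535675740234/15380014)*719483 = 55400191/97 + 719483*√1746994535675740234/15380014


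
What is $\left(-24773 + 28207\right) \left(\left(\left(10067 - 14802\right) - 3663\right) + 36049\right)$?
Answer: $94953534$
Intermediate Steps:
$\left(-24773 + 28207\right) \left(\left(\left(10067 - 14802\right) - 3663\right) + 36049\right) = 3434 \left(\left(-4735 - 3663\right) + 36049\right) = 3434 \left(-8398 + 36049\right) = 3434 \cdot 27651 = 94953534$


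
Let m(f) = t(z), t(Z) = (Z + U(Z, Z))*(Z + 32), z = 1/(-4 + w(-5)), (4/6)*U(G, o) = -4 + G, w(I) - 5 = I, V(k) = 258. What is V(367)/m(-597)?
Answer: -8256/6731 ≈ -1.2266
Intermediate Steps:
w(I) = 5 + I
U(G, o) = -6 + 3*G/2 (U(G, o) = 3*(-4 + G)/2 = -6 + 3*G/2)
z = -1/4 (z = 1/(-4 + (5 - 5)) = 1/(-4 + 0) = 1/(-4) = -1/4 ≈ -0.25000)
t(Z) = (-6 + 5*Z/2)*(32 + Z) (t(Z) = (Z + (-6 + 3*Z/2))*(Z + 32) = (-6 + 5*Z/2)*(32 + Z))
m(f) = -6731/32 (m(f) = -192 + 74*(-1/4) + 5*(-1/4)**2/2 = -192 - 37/2 + (5/2)*(1/16) = -192 - 37/2 + 5/32 = -6731/32)
V(367)/m(-597) = 258/(-6731/32) = 258*(-32/6731) = -8256/6731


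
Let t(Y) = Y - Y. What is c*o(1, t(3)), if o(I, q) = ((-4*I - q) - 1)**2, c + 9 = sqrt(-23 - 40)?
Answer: -225 + 75*I*sqrt(7) ≈ -225.0 + 198.43*I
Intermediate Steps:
c = -9 + 3*I*sqrt(7) (c = -9 + sqrt(-23 - 40) = -9 + sqrt(-63) = -9 + 3*I*sqrt(7) ≈ -9.0 + 7.9373*I)
t(Y) = 0
o(I, q) = (-1 - q - 4*I)**2 (o(I, q) = ((-q - 4*I) - 1)**2 = (-1 - q - 4*I)**2)
c*o(1, t(3)) = (-9 + 3*I*sqrt(7))*(1 + 0 + 4*1)**2 = (-9 + 3*I*sqrt(7))*(1 + 0 + 4)**2 = (-9 + 3*I*sqrt(7))*5**2 = (-9 + 3*I*sqrt(7))*25 = -225 + 75*I*sqrt(7)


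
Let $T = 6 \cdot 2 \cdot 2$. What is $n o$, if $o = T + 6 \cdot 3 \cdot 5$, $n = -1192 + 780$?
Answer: $-46968$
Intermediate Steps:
$n = -412$
$T = 24$ ($T = 12 \cdot 2 = 24$)
$o = 114$ ($o = 24 + 6 \cdot 3 \cdot 5 = 24 + 18 \cdot 5 = 24 + 90 = 114$)
$n o = \left(-412\right) 114 = -46968$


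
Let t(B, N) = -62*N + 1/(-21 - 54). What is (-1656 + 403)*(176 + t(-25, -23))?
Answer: -150546697/75 ≈ -2.0073e+6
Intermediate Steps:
t(B, N) = -1/75 - 62*N (t(B, N) = -62*N + 1/(-75) = -62*N - 1/75 = -1/75 - 62*N)
(-1656 + 403)*(176 + t(-25, -23)) = (-1656 + 403)*(176 + (-1/75 - 62*(-23))) = -1253*(176 + (-1/75 + 1426)) = -1253*(176 + 106949/75) = -1253*120149/75 = -150546697/75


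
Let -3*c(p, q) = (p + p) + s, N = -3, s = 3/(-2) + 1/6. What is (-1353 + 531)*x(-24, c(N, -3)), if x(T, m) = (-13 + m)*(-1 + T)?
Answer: -650750/3 ≈ -2.1692e+5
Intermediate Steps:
s = -4/3 (s = 3*(-1/2) + 1*(1/6) = -3/2 + 1/6 = -4/3 ≈ -1.3333)
c(p, q) = 4/9 - 2*p/3 (c(p, q) = -((p + p) - 4/3)/3 = -(2*p - 4/3)/3 = -(-4/3 + 2*p)/3 = 4/9 - 2*p/3)
x(T, m) = (-1 + T)*(-13 + m)
(-1353 + 531)*x(-24, c(N, -3)) = (-1353 + 531)*(13 - (4/9 - 2/3*(-3)) - 13*(-24) - 24*(4/9 - 2/3*(-3))) = -822*(13 - (4/9 + 2) + 312 - 24*(4/9 + 2)) = -822*(13 - 1*22/9 + 312 - 24*22/9) = -822*(13 - 22/9 + 312 - 176/3) = -822*2375/9 = -650750/3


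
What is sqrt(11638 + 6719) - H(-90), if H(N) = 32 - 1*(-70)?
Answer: -102 + sqrt(18357) ≈ 33.488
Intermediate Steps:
H(N) = 102 (H(N) = 32 + 70 = 102)
sqrt(11638 + 6719) - H(-90) = sqrt(11638 + 6719) - 1*102 = sqrt(18357) - 102 = -102 + sqrt(18357)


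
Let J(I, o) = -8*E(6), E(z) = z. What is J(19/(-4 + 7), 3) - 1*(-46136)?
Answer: 46088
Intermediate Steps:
J(I, o) = -48 (J(I, o) = -8*6 = -48)
J(19/(-4 + 7), 3) - 1*(-46136) = -48 - 1*(-46136) = -48 + 46136 = 46088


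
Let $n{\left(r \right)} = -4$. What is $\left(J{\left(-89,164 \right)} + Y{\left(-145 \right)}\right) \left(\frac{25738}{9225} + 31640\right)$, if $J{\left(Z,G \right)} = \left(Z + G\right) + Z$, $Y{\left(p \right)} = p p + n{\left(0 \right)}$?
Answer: $\frac{6132042831166}{9225} \approx 6.6472 \cdot 10^{8}$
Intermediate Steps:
$Y{\left(p \right)} = -4 + p^{2}$ ($Y{\left(p \right)} = p p - 4 = p^{2} - 4 = -4 + p^{2}$)
$J{\left(Z,G \right)} = G + 2 Z$ ($J{\left(Z,G \right)} = \left(G + Z\right) + Z = G + 2 Z$)
$\left(J{\left(-89,164 \right)} + Y{\left(-145 \right)}\right) \left(\frac{25738}{9225} + 31640\right) = \left(\left(164 + 2 \left(-89\right)\right) - \left(4 - \left(-145\right)^{2}\right)\right) \left(\frac{25738}{9225} + 31640\right) = \left(\left(164 - 178\right) + \left(-4 + 21025\right)\right) \left(25738 \cdot \frac{1}{9225} + 31640\right) = \left(-14 + 21021\right) \left(\frac{25738}{9225} + 31640\right) = 21007 \cdot \frac{291904738}{9225} = \frac{6132042831166}{9225}$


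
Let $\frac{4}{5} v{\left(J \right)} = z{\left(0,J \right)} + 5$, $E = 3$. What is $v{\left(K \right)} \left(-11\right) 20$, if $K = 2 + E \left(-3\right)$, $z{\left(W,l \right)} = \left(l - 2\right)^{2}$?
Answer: $-23650$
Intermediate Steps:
$z{\left(W,l \right)} = \left(-2 + l\right)^{2}$
$K = -7$ ($K = 2 + 3 \left(-3\right) = 2 - 9 = -7$)
$v{\left(J \right)} = \frac{25}{4} + \frac{5 \left(-2 + J\right)^{2}}{4}$ ($v{\left(J \right)} = \frac{5 \left(\left(-2 + J\right)^{2} + 5\right)}{4} = \frac{5 \left(5 + \left(-2 + J\right)^{2}\right)}{4} = \frac{25}{4} + \frac{5 \left(-2 + J\right)^{2}}{4}$)
$v{\left(K \right)} \left(-11\right) 20 = \left(\frac{25}{4} + \frac{5 \left(-2 - 7\right)^{2}}{4}\right) \left(-11\right) 20 = \left(\frac{25}{4} + \frac{5 \left(-9\right)^{2}}{4}\right) \left(-11\right) 20 = \left(\frac{25}{4} + \frac{5}{4} \cdot 81\right) \left(-11\right) 20 = \left(\frac{25}{4} + \frac{405}{4}\right) \left(-11\right) 20 = \frac{215}{2} \left(-11\right) 20 = \left(- \frac{2365}{2}\right) 20 = -23650$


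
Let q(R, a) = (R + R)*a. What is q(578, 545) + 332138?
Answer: 962158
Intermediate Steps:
q(R, a) = 2*R*a (q(R, a) = (2*R)*a = 2*R*a)
q(578, 545) + 332138 = 2*578*545 + 332138 = 630020 + 332138 = 962158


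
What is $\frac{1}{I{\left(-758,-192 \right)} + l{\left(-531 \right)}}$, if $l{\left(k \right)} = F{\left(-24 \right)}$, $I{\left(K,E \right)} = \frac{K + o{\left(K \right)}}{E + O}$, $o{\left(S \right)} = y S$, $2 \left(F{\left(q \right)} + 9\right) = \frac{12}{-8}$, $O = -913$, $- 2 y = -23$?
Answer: $- \frac{884}{1039} \approx -0.85082$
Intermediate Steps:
$y = \frac{23}{2}$ ($y = \left(- \frac{1}{2}\right) \left(-23\right) = \frac{23}{2} \approx 11.5$)
$F{\left(q \right)} = - \frac{39}{4}$ ($F{\left(q \right)} = -9 + \frac{12 \frac{1}{-8}}{2} = -9 + \frac{12 \left(- \frac{1}{8}\right)}{2} = -9 + \frac{1}{2} \left(- \frac{3}{2}\right) = -9 - \frac{3}{4} = - \frac{39}{4}$)
$o{\left(S \right)} = \frac{23 S}{2}$
$I{\left(K,E \right)} = \frac{25 K}{2 \left(-913 + E\right)}$ ($I{\left(K,E \right)} = \frac{K + \frac{23 K}{2}}{E - 913} = \frac{\frac{25}{2} K}{-913 + E} = \frac{25 K}{2 \left(-913 + E\right)}$)
$l{\left(k \right)} = - \frac{39}{4}$
$\frac{1}{I{\left(-758,-192 \right)} + l{\left(-531 \right)}} = \frac{1}{\frac{25}{2} \left(-758\right) \frac{1}{-913 - 192} - \frac{39}{4}} = \frac{1}{\frac{25}{2} \left(-758\right) \frac{1}{-1105} - \frac{39}{4}} = \frac{1}{\frac{25}{2} \left(-758\right) \left(- \frac{1}{1105}\right) - \frac{39}{4}} = \frac{1}{\frac{1895}{221} - \frac{39}{4}} = \frac{1}{- \frac{1039}{884}} = - \frac{884}{1039}$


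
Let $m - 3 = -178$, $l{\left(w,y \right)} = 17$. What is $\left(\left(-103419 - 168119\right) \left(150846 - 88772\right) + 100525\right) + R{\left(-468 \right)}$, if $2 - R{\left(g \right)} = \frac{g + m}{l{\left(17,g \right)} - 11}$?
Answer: $- \frac{101132095067}{6} \approx -1.6855 \cdot 10^{10}$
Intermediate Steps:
$m = -175$ ($m = 3 - 178 = -175$)
$R{\left(g \right)} = \frac{187}{6} - \frac{g}{6}$ ($R{\left(g \right)} = 2 - \frac{g - 175}{17 - 11} = 2 - \frac{-175 + g}{6} = 2 - \left(-175 + g\right) \frac{1}{6} = 2 - \left(- \frac{175}{6} + \frac{g}{6}\right) = \frac{187}{6} - \frac{g}{6}$)
$\left(\left(-103419 - 168119\right) \left(150846 - 88772\right) + 100525\right) + R{\left(-468 \right)} = \left(\left(-103419 - 168119\right) \left(150846 - 88772\right) + 100525\right) + \left(\frac{187}{6} - -78\right) = \left(\left(-271538\right) 62074 + 100525\right) + \left(\frac{187}{6} + 78\right) = \left(-16855449812 + 100525\right) + \frac{655}{6} = -16855349287 + \frac{655}{6} = - \frac{101132095067}{6}$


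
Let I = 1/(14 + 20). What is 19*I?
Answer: 19/34 ≈ 0.55882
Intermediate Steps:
I = 1/34 ≈ 0.029412
19*I = 19*(1/34) = 19/34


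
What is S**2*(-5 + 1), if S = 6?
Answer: -144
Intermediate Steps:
S**2*(-5 + 1) = 6**2*(-5 + 1) = 36*(-4) = -144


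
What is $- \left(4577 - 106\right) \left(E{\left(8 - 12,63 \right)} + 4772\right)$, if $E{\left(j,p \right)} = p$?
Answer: $-21617285$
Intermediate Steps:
$- \left(4577 - 106\right) \left(E{\left(8 - 12,63 \right)} + 4772\right) = - \left(4577 - 106\right) \left(63 + 4772\right) = - 4471 \cdot 4835 = \left(-1\right) 21617285 = -21617285$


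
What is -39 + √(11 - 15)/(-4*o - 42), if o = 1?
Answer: -39 - I/23 ≈ -39.0 - 0.043478*I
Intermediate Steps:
-39 + √(11 - 15)/(-4*o - 42) = -39 + √(11 - 15)/(-4*1 - 42) = -39 + √(-4)/(-4 - 42) = -39 + (2*I)/(-46) = -39 - I/23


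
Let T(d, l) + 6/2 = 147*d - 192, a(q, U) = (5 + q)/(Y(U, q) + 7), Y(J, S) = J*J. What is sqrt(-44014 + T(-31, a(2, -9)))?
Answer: I*sqrt(48766) ≈ 220.83*I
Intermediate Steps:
Y(J, S) = J**2
a(q, U) = (5 + q)/(7 + U**2) (a(q, U) = (5 + q)/(U**2 + 7) = (5 + q)/(7 + U**2))
T(d, l) = -195 + 147*d (T(d, l) = -3 + (147*d - 192) = -3 + (-192 + 147*d) = -195 + 147*d)
sqrt(-44014 + T(-31, a(2, -9))) = sqrt(-44014 + (-195 + 147*(-31))) = sqrt(-44014 + (-195 - 4557)) = sqrt(-44014 - 4752) = sqrt(-48766) = I*sqrt(48766)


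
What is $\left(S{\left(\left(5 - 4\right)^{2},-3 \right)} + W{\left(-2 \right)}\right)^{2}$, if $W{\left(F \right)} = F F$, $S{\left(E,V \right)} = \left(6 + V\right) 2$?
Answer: $100$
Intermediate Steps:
$S{\left(E,V \right)} = 12 + 2 V$
$W{\left(F \right)} = F^{2}$
$\left(S{\left(\left(5 - 4\right)^{2},-3 \right)} + W{\left(-2 \right)}\right)^{2} = \left(\left(12 + 2 \left(-3\right)\right) + \left(-2\right)^{2}\right)^{2} = \left(\left(12 - 6\right) + 4\right)^{2} = \left(6 + 4\right)^{2} = 10^{2} = 100$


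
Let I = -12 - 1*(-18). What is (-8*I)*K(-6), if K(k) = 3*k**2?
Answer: -5184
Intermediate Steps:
I = 6 (I = -12 + 18 = 6)
(-8*I)*K(-6) = (-8*6)*(3*(-6)**2) = -144*36 = -48*108 = -5184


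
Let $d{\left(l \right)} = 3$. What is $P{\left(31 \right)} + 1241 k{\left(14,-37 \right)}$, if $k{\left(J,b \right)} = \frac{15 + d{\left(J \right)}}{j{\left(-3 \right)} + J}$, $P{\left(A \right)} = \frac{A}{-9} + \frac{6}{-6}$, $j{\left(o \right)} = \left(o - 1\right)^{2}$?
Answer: $\frac{33307}{45} \approx 740.16$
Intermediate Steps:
$j{\left(o \right)} = \left(-1 + o\right)^{2}$
$P{\left(A \right)} = -1 - \frac{A}{9}$ ($P{\left(A \right)} = A \left(- \frac{1}{9}\right) + 6 \left(- \frac{1}{6}\right) = - \frac{A}{9} - 1 = -1 - \frac{A}{9}$)
$k{\left(J,b \right)} = \frac{18}{16 + J}$ ($k{\left(J,b \right)} = \frac{15 + 3}{\left(-1 - 3\right)^{2} + J} = \frac{18}{\left(-4\right)^{2} + J} = \frac{18}{16 + J}$)
$P{\left(31 \right)} + 1241 k{\left(14,-37 \right)} = \left(-1 - \frac{31}{9}\right) + 1241 \frac{18}{16 + 14} = \left(-1 - \frac{31}{9}\right) + 1241 \cdot \frac{18}{30} = - \frac{40}{9} + 1241 \cdot 18 \cdot \frac{1}{30} = - \frac{40}{9} + 1241 \cdot \frac{3}{5} = - \frac{40}{9} + \frac{3723}{5} = \frac{33307}{45}$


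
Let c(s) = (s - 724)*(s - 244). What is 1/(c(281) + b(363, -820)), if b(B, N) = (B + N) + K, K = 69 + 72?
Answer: -1/16707 ≈ -5.9855e-5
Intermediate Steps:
K = 141
b(B, N) = 141 + B + N (b(B, N) = (B + N) + 141 = 141 + B + N)
c(s) = (-724 + s)*(-244 + s)
1/(c(281) + b(363, -820)) = 1/((176656 + 281² - 968*281) + (141 + 363 - 820)) = 1/((176656 + 78961 - 272008) - 316) = 1/(-16391 - 316) = 1/(-16707) = -1/16707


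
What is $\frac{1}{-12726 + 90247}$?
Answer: $\frac{1}{77521} \approx 1.29 \cdot 10^{-5}$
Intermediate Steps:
$\frac{1}{-12726 + 90247} = \frac{1}{77521}$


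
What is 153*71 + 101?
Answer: 10964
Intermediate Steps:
153*71 + 101 = 10863 + 101 = 10964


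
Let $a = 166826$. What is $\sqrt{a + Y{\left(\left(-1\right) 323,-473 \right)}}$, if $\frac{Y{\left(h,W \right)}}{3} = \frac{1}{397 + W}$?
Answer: $\frac{\sqrt{240896687}}{38} \approx 408.44$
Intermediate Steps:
$Y{\left(h,W \right)} = \frac{3}{397 + W}$
$\sqrt{a + Y{\left(\left(-1\right) 323,-473 \right)}} = \sqrt{166826 + \frac{3}{397 - 473}} = \sqrt{166826 + \frac{3}{-76}} = \sqrt{166826 + 3 \left(- \frac{1}{76}\right)} = \sqrt{166826 - \frac{3}{76}} = \sqrt{\frac{12678773}{76}} = \frac{\sqrt{240896687}}{38}$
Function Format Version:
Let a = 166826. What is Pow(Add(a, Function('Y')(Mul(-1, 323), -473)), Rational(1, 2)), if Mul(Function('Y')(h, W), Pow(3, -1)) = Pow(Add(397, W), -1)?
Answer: Mul(Rational(1, 38), Pow(240896687, Rational(1, 2))) ≈ 408.44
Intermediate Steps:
Function('Y')(h, W) = Mul(3, Pow(Add(397, W), -1))
Pow(Add(a, Function('Y')(Mul(-1, 323), -473)), Rational(1, 2)) = Pow(Add(166826, Mul(3, Pow(Add(397, -473), -1))), Rational(1, 2)) = Pow(Add(166826, Mul(3, Pow(-76, -1))), Rational(1, 2)) = Pow(Add(166826, Mul(3, Rational(-1, 76))), Rational(1, 2)) = Pow(Add(166826, Rational(-3, 76)), Rational(1, 2)) = Pow(Rational(12678773, 76), Rational(1, 2)) = Mul(Rational(1, 38), Pow(240896687, Rational(1, 2)))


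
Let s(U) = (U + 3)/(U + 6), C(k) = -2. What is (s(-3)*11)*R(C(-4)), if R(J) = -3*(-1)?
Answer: 0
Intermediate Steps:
s(U) = (3 + U)/(6 + U)
R(J) = 3
(s(-3)*11)*R(C(-4)) = (((3 - 3)/(6 - 3))*11)*3 = ((0/3)*11)*3 = (((1/3)*0)*11)*3 = (0*11)*3 = 0*3 = 0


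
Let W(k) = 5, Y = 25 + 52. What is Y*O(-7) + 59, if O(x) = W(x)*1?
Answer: 444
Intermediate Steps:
Y = 77
O(x) = 5 (O(x) = 5*1 = 5)
Y*O(-7) + 59 = 77*5 + 59 = 385 + 59 = 444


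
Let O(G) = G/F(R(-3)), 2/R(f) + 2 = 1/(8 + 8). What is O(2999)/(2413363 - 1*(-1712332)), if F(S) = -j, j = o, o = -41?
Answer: 2999/169153495 ≈ 1.7729e-5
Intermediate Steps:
R(f) = -32/31 (R(f) = 2/(-2 + 1/(8 + 8)) = 2/(-2 + 1/16) = 2/(-31/16) = 2*(-16/31) = -32/31)
j = -41
F(S) = 41 (F(S) = -1*(-41) = 41)
O(G) = G/41
O(2999)/(2413363 - 1*(-1712332)) = ((1/41)*2999)/(2413363 - 1*(-1712332)) = 2999/(41*(2413363 + 1712332)) = (2999/41)/4125695 = (2999/41)*(1/4125695) = 2999/169153495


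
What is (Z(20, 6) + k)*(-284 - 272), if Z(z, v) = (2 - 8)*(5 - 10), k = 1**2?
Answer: -17236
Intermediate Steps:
k = 1
Z(z, v) = 30 (Z(z, v) = -6*(-5) = 30)
(Z(20, 6) + k)*(-284 - 272) = (30 + 1)*(-284 - 272) = 31*(-556) = -17236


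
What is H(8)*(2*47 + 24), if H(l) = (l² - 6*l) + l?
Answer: 2832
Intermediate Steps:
H(l) = l² - 5*l
H(8)*(2*47 + 24) = (8*(-5 + 8))*(2*47 + 24) = (8*3)*(94 + 24) = 24*118 = 2832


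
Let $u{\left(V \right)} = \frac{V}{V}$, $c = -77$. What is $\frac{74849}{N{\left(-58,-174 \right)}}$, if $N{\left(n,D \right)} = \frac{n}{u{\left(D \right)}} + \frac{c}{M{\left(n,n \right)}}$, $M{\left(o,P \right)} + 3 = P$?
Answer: $- \frac{4565789}{3461} \approx -1319.2$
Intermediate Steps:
$u{\left(V \right)} = 1$
$M{\left(o,P \right)} = -3 + P$
$N{\left(n,D \right)} = n - \frac{77}{-3 + n}$ ($N{\left(n,D \right)} = \frac{n}{1} - \frac{77}{-3 + n} = n 1 - \frac{77}{-3 + n} = n - \frac{77}{-3 + n}$)
$\frac{74849}{N{\left(-58,-174 \right)}} = \frac{74849}{\frac{1}{-3 - 58} \left(-77 - 58 \left(-3 - 58\right)\right)} = \frac{74849}{\frac{1}{-61} \left(-77 - -3538\right)} = \frac{74849}{\left(- \frac{1}{61}\right) \left(-77 + 3538\right)} = \frac{74849}{\left(- \frac{1}{61}\right) 3461} = \frac{74849}{- \frac{3461}{61}} = 74849 \left(- \frac{61}{3461}\right) = - \frac{4565789}{3461}$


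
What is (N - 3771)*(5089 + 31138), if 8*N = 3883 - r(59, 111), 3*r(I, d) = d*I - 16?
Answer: -773337769/6 ≈ -1.2889e+8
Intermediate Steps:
r(I, d) = -16/3 + I*d/3 (r(I, d) = (d*I - 16)/3 = (I*d - 16)/3 = (-16 + I*d)/3 = -16/3 + I*d/3)
N = 1279/6 (N = (3883 - (-16/3 + (⅓)*59*111))/8 = (3883 - (-16/3 + 2183))/8 = (3883 - 1*6533/3)/8 = (3883 - 6533/3)/8 = (⅛)*(5116/3) = 1279/6 ≈ 213.17)
(N - 3771)*(5089 + 31138) = (1279/6 - 3771)*(5089 + 31138) = -21347/6*36227 = -773337769/6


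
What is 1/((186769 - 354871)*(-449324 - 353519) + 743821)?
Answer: 1/134960257807 ≈ 7.4096e-12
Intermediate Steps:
1/((186769 - 354871)*(-449324 - 353519) + 743821) = 1/(-168102*(-802843) + 743821) = 1/(134959513986 + 743821) = 1/134960257807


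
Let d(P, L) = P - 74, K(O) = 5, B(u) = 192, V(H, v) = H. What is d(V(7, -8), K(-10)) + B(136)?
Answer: 125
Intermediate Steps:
d(P, L) = -74 + P
d(V(7, -8), K(-10)) + B(136) = (-74 + 7) + 192 = -67 + 192 = 125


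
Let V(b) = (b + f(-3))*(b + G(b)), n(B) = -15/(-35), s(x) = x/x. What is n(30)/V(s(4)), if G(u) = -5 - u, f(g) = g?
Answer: 3/70 ≈ 0.042857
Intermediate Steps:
s(x) = 1
n(B) = 3/7 (n(B) = -15*(-1/35) = 3/7)
V(b) = 15 - 5*b (V(b) = (b - 3)*(b + (-5 - b)) = (-3 + b)*(-5) = 15 - 5*b)
n(30)/V(s(4)) = 3/(7*(15 - 5*1)) = 3/(7*(15 - 5)) = (3/7)/10 = (3/7)*(⅒) = 3/70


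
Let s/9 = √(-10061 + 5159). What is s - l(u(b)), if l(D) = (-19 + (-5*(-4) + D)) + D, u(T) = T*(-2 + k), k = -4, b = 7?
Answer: 83 + 9*I*√4902 ≈ 83.0 + 630.13*I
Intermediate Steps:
u(T) = -6*T (u(T) = T*(-2 - 4) = T*(-6) = -6*T)
s = 9*I*√4902 (s = 9*√(-10061 + 5159) = 9*√(-4902) = 9*(I*√4902) = 9*I*√4902 ≈ 630.13*I)
l(D) = 1 + 2*D (l(D) = (-19 + (20 + D)) + D = (1 + D) + D = 1 + 2*D)
s - l(u(b)) = 9*I*√4902 - (1 + 2*(-6*7)) = 9*I*√4902 - (1 + 2*(-42)) = 9*I*√4902 - (1 - 84) = 9*I*√4902 - 1*(-83) = 9*I*√4902 + 83 = 83 + 9*I*√4902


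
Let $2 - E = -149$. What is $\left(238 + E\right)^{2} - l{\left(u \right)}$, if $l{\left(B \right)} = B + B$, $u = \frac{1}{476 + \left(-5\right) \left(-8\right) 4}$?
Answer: $\frac{48120077}{318} \approx 1.5132 \cdot 10^{5}$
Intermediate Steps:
$E = 151$ ($E = 2 - -149 = 2 + 149 = 151$)
$u = \frac{1}{636}$ ($u = \frac{1}{476 + 40 \cdot 4} = \frac{1}{476 + 160} = \frac{1}{636} \approx 0.0015723$)
$l{\left(B \right)} = 2 B$
$\left(238 + E\right)^{2} - l{\left(u \right)} = \left(238 + 151\right)^{2} - 2 \cdot \frac{1}{636} = 389^{2} - \frac{1}{318} = 151321 - \frac{1}{318} = \frac{48120077}{318}$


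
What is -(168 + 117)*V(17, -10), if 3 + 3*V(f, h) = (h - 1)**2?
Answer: -11210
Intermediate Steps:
V(f, h) = -1 + (-1 + h)**2/3 (V(f, h) = -1 + (h - 1)**2/3 = -1 + (-1 + h)**2/3)
-(168 + 117)*V(17, -10) = -(168 + 117)*(-1 + (-1 - 10)**2/3) = -285*(-1 + (1/3)*(-11)**2) = -285*(-1 + (1/3)*121) = -285*(-1 + 121/3) = -285*118/3 = -1*11210 = -11210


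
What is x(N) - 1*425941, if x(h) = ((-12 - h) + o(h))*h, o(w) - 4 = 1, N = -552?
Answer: -726781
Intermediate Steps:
o(w) = 5 (o(w) = 4 + 1 = 5)
x(h) = h*(-7 - h) (x(h) = ((-12 - h) + 5)*h = (-7 - h)*h = h*(-7 - h))
x(N) - 1*425941 = -1*(-552)*(7 - 552) - 1*425941 = -1*(-552)*(-545) - 425941 = -300840 - 425941 = -726781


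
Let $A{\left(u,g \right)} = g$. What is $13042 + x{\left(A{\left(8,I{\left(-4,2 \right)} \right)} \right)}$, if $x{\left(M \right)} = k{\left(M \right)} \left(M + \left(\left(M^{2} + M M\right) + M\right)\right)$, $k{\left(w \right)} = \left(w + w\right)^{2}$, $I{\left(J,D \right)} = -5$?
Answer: $17042$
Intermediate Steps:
$k{\left(w \right)} = 4 w^{2}$ ($k{\left(w \right)} = \left(2 w\right)^{2} = 4 w^{2}$)
$x{\left(M \right)} = 4 M^{2} \left(2 M + 2 M^{2}\right)$ ($x{\left(M \right)} = 4 M^{2} \left(M + \left(\left(M^{2} + M M\right) + M\right)\right) = 4 M^{2} \left(M + \left(\left(M^{2} + M^{2}\right) + M\right)\right) = 4 M^{2} \left(M + \left(2 M^{2} + M\right)\right) = 4 M^{2} \left(M + \left(M + 2 M^{2}\right)\right) = 4 M^{2} \left(2 M + 2 M^{2}\right)$)
$13042 + x{\left(A{\left(8,I{\left(-4,2 \right)} \right)} \right)} = 13042 + 8 \left(-5\right)^{3} \left(1 - 5\right) = 13042 + 8 \left(-125\right) \left(-4\right) = 13042 + 4000 = 17042$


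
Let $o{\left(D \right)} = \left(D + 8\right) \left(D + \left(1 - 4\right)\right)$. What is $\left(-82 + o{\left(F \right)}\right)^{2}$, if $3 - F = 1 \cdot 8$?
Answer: $11236$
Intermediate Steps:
$F = -5$ ($F = 3 - 1 \cdot 8 = 3 - 8 = -5$)
$o{\left(D \right)} = \left(-3 + D\right) \left(8 + D\right)$ ($o{\left(D \right)} = \left(8 + D\right) \left(D - 3\right) = \left(8 + D\right) \left(-3 + D\right) = \left(-3 + D\right) \left(8 + D\right)$)
$\left(-82 + o{\left(F \right)}\right)^{2} = \left(-82 + \left(-24 + \left(-5\right)^{2} + 5 \left(-5\right)\right)\right)^{2} = \left(-82 - 24\right)^{2} = \left(-106\right)^{2} = 11236$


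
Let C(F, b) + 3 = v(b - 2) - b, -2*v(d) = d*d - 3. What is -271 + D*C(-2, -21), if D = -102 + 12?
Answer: 21779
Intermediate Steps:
v(d) = 3/2 - d²/2 (v(d) = -(d*d - 3)/2 = -(d² - 3)/2 = -(-3 + d²)/2 = 3/2 - d²/2)
D = -90
C(F, b) = -3/2 - b - (-2 + b)²/2 (C(F, b) = -3 + ((3/2 - (b - 2)²/2) - b) = -3 + ((3/2 - (-2 + b)²/2) - b) = -3 + (3/2 - b - (-2 + b)²/2) = -3/2 - b - (-2 + b)²/2)
-271 + D*C(-2, -21) = -271 - 90*(-7/2 - 21 - ½*(-21)²) = -271 - 90*(-7/2 - 21 - ½*441) = -271 - 90*(-7/2 - 21 - 441/2) = -271 - 90*(-245) = -271 + 22050 = 21779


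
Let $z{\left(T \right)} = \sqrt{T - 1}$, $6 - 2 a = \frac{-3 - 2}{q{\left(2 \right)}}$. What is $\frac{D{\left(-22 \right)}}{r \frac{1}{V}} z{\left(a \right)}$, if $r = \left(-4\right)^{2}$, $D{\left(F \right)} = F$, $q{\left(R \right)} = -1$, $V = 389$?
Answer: $- \frac{4279 i \sqrt{2}}{16} \approx - 378.21 i$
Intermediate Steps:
$r = 16$
$a = \frac{1}{2}$ ($a = 3 - \frac{\left(-3 - 2\right) \frac{1}{-1}}{2} = 3 - \frac{\left(-3 - 2\right) \left(-1\right)}{2} = 3 - \frac{\left(-5\right) \left(-1\right)}{2} = 3 - \frac{5}{2} = \frac{1}{2} \approx 0.5$)
$z{\left(T \right)} = \sqrt{-1 + T}$
$\frac{D{\left(-22 \right)}}{r \frac{1}{V}} z{\left(a \right)} = - \frac{22}{16 \cdot \frac{1}{389}} \sqrt{-1 + \frac{1}{2}} = - \frac{22}{16 \cdot \frac{1}{389}} \sqrt{- \frac{1}{2}} = - \frac{22}{\frac{16}{389}} \frac{i \sqrt{2}}{2} = \left(-22\right) \frac{389}{16} \frac{i \sqrt{2}}{2} = - \frac{4279 \frac{i \sqrt{2}}{2}}{8} = - \frac{4279 i \sqrt{2}}{16}$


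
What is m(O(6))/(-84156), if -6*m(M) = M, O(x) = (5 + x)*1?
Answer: 11/504936 ≈ 2.1785e-5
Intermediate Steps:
O(x) = 5 + x
m(M) = -M/6
m(O(6))/(-84156) = -(5 + 6)/6/(-84156) = -⅙*11*(-1/84156) = -11/6*(-1/84156) = 11/504936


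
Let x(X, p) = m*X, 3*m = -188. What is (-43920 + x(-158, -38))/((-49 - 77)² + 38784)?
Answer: -25514/40995 ≈ -0.62237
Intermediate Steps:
m = -188/3 (m = (⅓)*(-188) = -188/3 ≈ -62.667)
x(X, p) = -188*X/3
(-43920 + x(-158, -38))/((-49 - 77)² + 38784) = (-43920 - 188/3*(-158))/((-49 - 77)² + 38784) = (-43920 + 29704/3)/((-126)² + 38784) = -102056/(3*(15876 + 38784)) = -102056/3/54660 = -102056/3*1/54660 = -25514/40995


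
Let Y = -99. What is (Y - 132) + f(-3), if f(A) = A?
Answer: -234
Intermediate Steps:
(Y - 132) + f(-3) = (-99 - 132) - 3 = -231 - 3 = -234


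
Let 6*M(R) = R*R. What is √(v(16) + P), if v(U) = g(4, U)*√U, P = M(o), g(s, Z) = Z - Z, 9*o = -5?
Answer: 5*√6/54 ≈ 0.22680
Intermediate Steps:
o = -5/9 (o = (⅑)*(-5) = -5/9 ≈ -0.55556)
g(s, Z) = 0
M(R) = R²/6 (M(R) = (R*R)/6 = R²/6)
P = 25/486 (P = (-5/9)²/6 = (⅙)*(25/81) = 25/486 ≈ 0.051440)
v(U) = 0 (v(U) = 0*√U = 0)
√(v(16) + P) = √(0 + 25/486) = √(25/486) = 5*√6/54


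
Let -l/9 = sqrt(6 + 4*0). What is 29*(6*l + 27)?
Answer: 783 - 1566*sqrt(6) ≈ -3052.9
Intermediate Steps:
l = -9*sqrt(6) (l = -9*sqrt(6 + 4*0) = -9*sqrt(6 + 0) = -9*sqrt(6) ≈ -22.045)
29*(6*l + 27) = 29*(6*(-9*sqrt(6)) + 27) = 29*(-54*sqrt(6) + 27) = 29*(27 - 54*sqrt(6)) = 783 - 1566*sqrt(6)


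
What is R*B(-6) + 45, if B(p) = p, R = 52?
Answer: -267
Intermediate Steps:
R*B(-6) + 45 = 52*(-6) + 45 = -312 + 45 = -267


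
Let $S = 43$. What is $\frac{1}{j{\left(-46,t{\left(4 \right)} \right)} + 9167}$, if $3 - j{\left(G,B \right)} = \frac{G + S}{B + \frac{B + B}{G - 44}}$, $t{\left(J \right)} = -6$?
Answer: $\frac{88}{806915} \approx 0.00010906$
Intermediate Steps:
$j{\left(G,B \right)} = 3 - \frac{43 + G}{B + \frac{2 B}{-44 + G}}$ ($j{\left(G,B \right)} = 3 - \frac{G + 43}{B + \frac{B + B}{G - 44}} = 3 - \frac{43 + G}{B + \frac{2 B}{-44 + G}}$)
$\frac{1}{j{\left(-46,t{\left(4 \right)} \right)} + 9167} = \frac{1}{\frac{1892 - 46 - \left(-46\right)^{2} - -756 + 3 \left(-6\right) \left(-46\right)}{\left(-6\right) \left(-42 - 46\right)} + 9167} = \frac{1}{- \frac{1892 - 46 - 2116 + 756 + 828}{6 \left(-88\right)} + 9167} = \frac{1}{\left(- \frac{1}{6}\right) \left(- \frac{1}{88}\right) \left(1892 - 46 - 2116 + 756 + 828\right) + 9167} = \frac{1}{\left(- \frac{1}{6}\right) \left(- \frac{1}{88}\right) 1314 + 9167} = \frac{1}{\frac{219}{88} + 9167} = \frac{1}{\frac{806915}{88}} = \frac{88}{806915}$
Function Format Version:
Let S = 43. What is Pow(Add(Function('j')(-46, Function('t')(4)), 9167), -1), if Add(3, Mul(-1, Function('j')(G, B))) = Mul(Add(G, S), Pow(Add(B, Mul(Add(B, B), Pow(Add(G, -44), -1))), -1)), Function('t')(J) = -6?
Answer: Rational(88, 806915) ≈ 0.00010906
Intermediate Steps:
Function('j')(G, B) = Add(3, Mul(-1, Pow(Add(B, Mul(2, B, Pow(Add(-44, G), -1))), -1), Add(43, G))) (Function('j')(G, B) = Add(3, Mul(-1, Mul(Add(G, 43), Pow(Add(B, Mul(Add(B, B), Pow(Add(G, -44), -1))), -1)))) = Add(3, Mul(-1, Mul(Add(43, G), Pow(Add(B, Mul(Mul(2, B), Pow(Add(-44, G), -1))), -1)))) = Add(3, Mul(-1, Mul(Add(43, G), Pow(Add(B, Mul(2, B, Pow(Add(-44, G), -1))), -1)))) = Add(3, Mul(-1, Mul(Pow(Add(B, Mul(2, B, Pow(Add(-44, G), -1))), -1), Add(43, G)))) = Add(3, Mul(-1, Pow(Add(B, Mul(2, B, Pow(Add(-44, G), -1))), -1), Add(43, G))))
Pow(Add(Function('j')(-46, Function('t')(4)), 9167), -1) = Pow(Add(Mul(Pow(-6, -1), Pow(Add(-42, -46), -1), Add(1892, -46, Mul(-1, Pow(-46, 2)), Mul(-126, -6), Mul(3, -6, -46))), 9167), -1) = Pow(Add(Mul(Rational(-1, 6), Pow(-88, -1), Add(1892, -46, Mul(-1, 2116), 756, 828)), 9167), -1) = Pow(Add(Mul(Rational(-1, 6), Rational(-1, 88), Add(1892, -46, -2116, 756, 828)), 9167), -1) = Pow(Add(Mul(Rational(-1, 6), Rational(-1, 88), 1314), 9167), -1) = Pow(Add(Rational(219, 88), 9167), -1) = Pow(Rational(806915, 88), -1) = Rational(88, 806915)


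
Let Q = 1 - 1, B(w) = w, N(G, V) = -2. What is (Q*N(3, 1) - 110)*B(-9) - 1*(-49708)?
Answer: 50698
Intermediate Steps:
Q = 0
(Q*N(3, 1) - 110)*B(-9) - 1*(-49708) = (0*(-2) - 110)*(-9) - 1*(-49708) = (0 - 110)*(-9) + 49708 = -110*(-9) + 49708 = 990 + 49708 = 50698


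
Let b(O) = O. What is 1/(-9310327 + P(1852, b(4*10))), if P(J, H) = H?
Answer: -1/9310287 ≈ -1.0741e-7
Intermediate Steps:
1/(-9310327 + P(1852, b(4*10))) = 1/(-9310327 + 4*10) = 1/(-9310327 + 40) = 1/(-9310287) = -1/9310287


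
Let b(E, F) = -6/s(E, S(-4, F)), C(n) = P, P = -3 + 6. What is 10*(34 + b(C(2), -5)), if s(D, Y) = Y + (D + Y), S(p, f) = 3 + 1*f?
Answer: 400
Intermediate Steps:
S(p, f) = 3 + f
s(D, Y) = D + 2*Y
P = 3
C(n) = 3
b(E, F) = -6/(6 + E + 2*F) (b(E, F) = -6/(E + 2*(3 + F)) = -6/(E + (6 + 2*F)) = -6/(6 + E + 2*F))
10*(34 + b(C(2), -5)) = 10*(34 - 6/(6 + 3 + 2*(-5))) = 10*(34 - 6/(6 + 3 - 10)) = 10*(34 - 6/(-1)) = 10*(34 - 6*(-1)) = 10*(34 + 6) = 10*40 = 400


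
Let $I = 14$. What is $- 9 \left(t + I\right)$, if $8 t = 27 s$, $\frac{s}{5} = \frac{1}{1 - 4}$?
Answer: $- \frac{603}{8} \approx -75.375$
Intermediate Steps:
$s = - \frac{5}{3}$ ($s = \frac{5}{1 - 4} = \frac{5}{-3} = 5 \left(- \frac{1}{3}\right) = - \frac{5}{3} \approx -1.6667$)
$t = - \frac{45}{8}$ ($t = \frac{27 \left(- \frac{5}{3}\right)}{8} = \frac{1}{8} \left(-45\right) = - \frac{45}{8} \approx -5.625$)
$- 9 \left(t + I\right) = - 9 \left(- \frac{45}{8} + 14\right) = \left(-9\right) \frac{67}{8} = - \frac{603}{8}$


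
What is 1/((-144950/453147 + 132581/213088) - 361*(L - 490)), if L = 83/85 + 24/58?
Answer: 238020863262240/41984123312870004263 ≈ 5.6693e-6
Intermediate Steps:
L = 3427/2465 (L = 83*(1/85) + 24*(1/58) = 83/85 + 12/29 = 3427/2465 ≈ 1.3903)
1/((-144950/453147 + 132581/213088) - 361*(L - 490)) = 1/((-144950/453147 + 132581/213088) - 361*(3427/2465 - 490)) = 1/((-144950*1/453147 + 132581*(1/213088)) - 361*(-1204423/2465)) = 1/((-144950/453147 + 132581/213088) + 434796703/2465) = 1/(29191576807/96560187936 + 434796703/2465) = 1/(41984123312870004263/238020863262240) = 238020863262240/41984123312870004263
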